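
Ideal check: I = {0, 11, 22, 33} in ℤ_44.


Check ideal conditions for I = {0, 11, 22, 33} in ℤ_44:
(1) I is an additive subgroup? Yes
(2) For r ∈ ℤ_44 and a ∈ I: r·a ∈ I? Yes

Yes, I is an ideal of ℤ_44


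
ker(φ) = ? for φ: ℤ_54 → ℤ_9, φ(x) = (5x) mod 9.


Kernel = preimage of identity
ker(φ) = {x ∈ ℤ_54 : 5x ≡ 0 (mod 9)}. Since 9 | 54, φ is well-defined. The kernel is the cyclic subgroup ⟨9⟩ of ℤ_54 (order 6), i.e. {0, 9, 18, 27, 36, 45}

ker(φ) = {0, 9, 18, 27, 36, 45}


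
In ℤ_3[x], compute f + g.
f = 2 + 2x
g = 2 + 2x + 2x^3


Add coefficients mod 3:
x^0: 2 + 2 = 1 (mod 3)
x^1: 2 + 2 = 1 (mod 3)
x^2: 0 + 0 = 0 (mod 3)
x^3: 0 + 2 = 2 (mod 3)
Result: 1 + x + 2x^3

f + g = 1 + x + 2x^3


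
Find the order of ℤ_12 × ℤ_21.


|A × B| = |A| · |B|
|ℤ_12 × ℤ_21| = 12 × 21 = 252

|ℤ_12 × ℤ_21| = 252


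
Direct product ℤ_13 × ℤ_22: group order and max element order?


|ℤ_13 × ℤ_22| = 13 × 22 = 286
Max element order = lcm(13,22) = 286
Cyclic? Yes (gcd=1)

|ℤ_13×ℤ_22| = 286, max element order = 286


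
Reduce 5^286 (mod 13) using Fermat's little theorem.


Fermat's little theorem: if p is prime and gcd(a,p)=1, then a^(p-1) ≡ 1 (mod p)
p = 13 is prime, gcd(5,13) = 1
Reduce exponent: 286 mod 12 = 10
So 5^286 ≡ 5^10 (mod 13)
5^10 mod 13 = 12

5^286 ≡ 12 (mod 13)


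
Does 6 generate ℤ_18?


g generates ℤ_n iff gcd(g, n) = 1
gcd(6, 18) = 6
Since gcd = 6 ≠ 1, ⟨6⟩ has order 3 < 18, so 6 is not a generator.

No, 6 does not generate ℤ_18


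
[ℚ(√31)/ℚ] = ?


√31 has minimal polynomial x² - 31 (irreducible over ℚ since 31 is squarefree)

[ℚ(√31)/ℚ] = 2


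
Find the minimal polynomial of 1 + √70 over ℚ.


Let α = 1 + √70. Then α - 1 = √70, so (α - 1)² = 70, giving α² - 2α - 69 = 0. Degree 2 and α ∉ ℚ, so this is the minimal polynomial.

Minimal polynomial: x² - 2x - 69


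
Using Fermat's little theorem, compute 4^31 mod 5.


Fermat's little theorem: if p is prime and gcd(a,p)=1, then a^(p-1) ≡ 1 (mod p)
p = 5 is prime, gcd(4,5) = 1
Reduce exponent: 31 mod 4 = 3
So 4^31 ≡ 4^3 (mod 5)
4^3 mod 5 = 4

4^31 ≡ 4 (mod 5)


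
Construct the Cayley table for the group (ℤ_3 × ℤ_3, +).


Elements: {(0,0), (0,1), (0,2), (1,0), (1,1), (1,2), (2,0), (2,1), (2,2)}
Operation: componentwise addition mod (3, 3)
Entry (a, b) = ((a₁+b₁) mod 3, (a₂+b₂) mod 3)

Cayley table:
      | (0,0) | (0,1) | (0,2) | (1,0) | (1,1) | (1,2) | (2,0) | (2,1) | (2,2)
(0,0) | (0,0) | (0,1) | (0,2) | (1,0) | (1,1) | (1,2) | (2,0) | (2,1) | (2,2)
(0,1) | (0,1) | (0,2) | (0,0) | (1,1) | (1,2) | (1,0) | (2,1) | (2,2) | (2,0)
(0,2) | (0,2) | (0,0) | (0,1) | (1,2) | (1,0) | (1,1) | (2,2) | (2,0) | (2,1)
(1,0) | (1,0) | (1,1) | (1,2) | (2,0) | (2,1) | (2,2) | (0,0) | (0,1) | (0,2)
(1,1) | (1,1) | (1,2) | (1,0) | (2,1) | (2,2) | (2,0) | (0,1) | (0,2) | (0,0)
(1,2) | (1,2) | (1,0) | (1,1) | (2,2) | (2,0) | (2,1) | (0,2) | (0,0) | (0,1)
(2,0) | (2,0) | (2,1) | (2,2) | (0,0) | (0,1) | (0,2) | (1,0) | (1,1) | (1,2)
(2,1) | (2,1) | (2,2) | (2,0) | (0,1) | (0,2) | (0,0) | (1,1) | (1,2) | (1,0)
(2,2) | (2,2) | (2,0) | (2,1) | (0,2) | (0,0) | (0,1) | (1,2) | (1,0) | (1,1)


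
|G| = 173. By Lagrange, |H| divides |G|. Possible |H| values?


Lagrange's theorem: |H| divides |G|
|G| = 173
Divisors of 173: 1, 173

Possible subgroup orders: {1, 173}


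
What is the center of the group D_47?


Z(G) = {g ∈ G | gx = xg for all x ∈ G}
For odd n, Z(D_n) = {e}: no nontrivial rotation commutes with all reflections

Z(D_47) = {e}


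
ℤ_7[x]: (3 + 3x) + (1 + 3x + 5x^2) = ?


Add coefficients mod 7:
x^0: 3 + 1 = 4 (mod 7)
x^1: 3 + 3 = 6 (mod 7)
x^2: 0 + 5 = 5 (mod 7)
Result: 4 + 6x + 5x^2

f + g = 4 + 6x + 5x^2


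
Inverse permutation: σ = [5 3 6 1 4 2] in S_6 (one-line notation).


To find σ⁻¹, swap domain and range:
σ(1) = 5 → σ⁻¹(5) = 1
σ(2) = 3 → σ⁻¹(3) = 2
σ(3) = 6 → σ⁻¹(6) = 3
σ(4) = 1 → σ⁻¹(1) = 4
σ(5) = 4 → σ⁻¹(4) = 5
σ(6) = 2 → σ⁻¹(2) = 6

σ⁻¹ = [4 6 2 5 1 3]


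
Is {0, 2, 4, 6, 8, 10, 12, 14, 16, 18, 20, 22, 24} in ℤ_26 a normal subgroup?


H = {0, 2, 4, 6, 8, 10, 12, 14, 16, 18, 20, 22, 24} in ℤ_26
ℤ_26 is abelian; every subgroup of an abelian group is normal

Yes, normal subgroup


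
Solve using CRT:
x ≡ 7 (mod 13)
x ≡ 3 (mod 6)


m₁ = 13, m₂ = 6, gcd = 1, so CRT applies. M = m₁·m₂ = 78
Let M₁ = M/m₁ = 6, M₂ = M/m₂ = 13
Find y₁ ≡ M₁⁻¹ (mod m₁): 6⁻¹ ≡ 11 (mod 13)
Find y₂ ≡ M₂⁻¹ (mod m₂): 13⁻¹ ≡ 1 (mod 6)
x = a₁·M₁·y₁ + a₂·M₂·y₂ = 7·6·11 + 3·13·1 = 501
Reduce mod 78: x ≡ 33
Check: 33 mod 13 = 7 ✓, 33 mod 6 = 3 ✓

x ≡ 33 (mod 78)


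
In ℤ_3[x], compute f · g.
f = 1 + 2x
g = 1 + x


Expand and collect like terms; reduce coefficients mod 3:
x^0: 1·1 = 1 ≡ 1 (mod 3)
x^1: 1·1 + 2·1 = 3 ≡ 0 (mod 3)
x^2: 2·1 = 2 ≡ 2 (mod 3)
Result: 1 + 2x^2

f · g = 1 + 2x^2


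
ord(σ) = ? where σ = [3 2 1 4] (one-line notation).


Cycle decomposition: (1 3)
Cycle lengths: 2
Order = lcm(2) = 2

ord(σ) = 2


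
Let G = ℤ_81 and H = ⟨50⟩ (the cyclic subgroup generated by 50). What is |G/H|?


|⟨50⟩| = n / gcd(50, 81) = 81 / 1 = 81
H is normal (ℤ_81 is abelian).
|G/H| = |G| / |H| = 81 / 81 = 1

|G/H| = 1


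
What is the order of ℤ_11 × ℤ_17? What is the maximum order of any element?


|ℤ_11 × ℤ_17| = 11 × 17 = 187
Max element order = lcm(11,17) = 187
Cyclic? Yes (gcd=1)

|ℤ_11×ℤ_17| = 187, max element order = 187


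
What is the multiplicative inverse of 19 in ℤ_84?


Use the extended Euclidean algorithm to write 1 = 19·s + 84·t; then s mod 84 is the inverse.
Euclidean algorithm:
  19 = 0·84 + 19
  84 = 4·19 + 8
  19 = 2·8 + 3
  8 = 2·3 + 2
  3 = 1·2 + 1
  2 = 2·1 + 0
gcd(19,84) = 1
Back-substitution gives: 19·(31) + 84·(-7) = 1
So 19⁻¹ ≡ 31 ≡ 31 (mod 84)
Check: 19 × 31 = 589 ≡ 1 (mod 84) ✓

19⁻¹ ≡ 31 (mod 84)


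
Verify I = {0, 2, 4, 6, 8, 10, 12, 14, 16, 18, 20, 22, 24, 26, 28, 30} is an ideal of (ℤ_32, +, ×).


Check ideal conditions for I = {0, 2, 4, 6, 8, 10, 12, 14, 16, 18, 20, 22, 24, 26, 28, 30} in ℤ_32:
(1) I is an additive subgroup? Yes
(2) For r ∈ ℤ_32 and a ∈ I: r·a ∈ I? Yes

Yes, I is an ideal of ℤ_32


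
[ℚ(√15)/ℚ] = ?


√15 has minimal polynomial x² - 15 (irreducible over ℚ since 15 is squarefree)

[ℚ(√15)/ℚ] = 2


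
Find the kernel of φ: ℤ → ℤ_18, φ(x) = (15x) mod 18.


Kernel = preimage of identity
ker(φ) = {x ∈ ℤ : 15x ≡ 0 (mod 18)}. gcd(15,18) = 3, so 15x ≡ 0 (mod 18) ⟺ x ≡ 0 (mod 18/3 = 6). Hence ker(φ) = 6ℤ

ker(φ) = 6ℤ


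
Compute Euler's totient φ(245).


Factor n: 245 = 5 × 7^2
φ(n) = n · ∏(1 - 1/p) over distinct primes p | n
φ(245) = 245 · (1 - 1/5) · (1 - 1/7) = 168

φ(245) = 168


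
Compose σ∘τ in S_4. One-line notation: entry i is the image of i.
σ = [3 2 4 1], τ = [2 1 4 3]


σ∘τ: apply τ first, then σ
1 →τ 2 →σ 2
2 →τ 1 →σ 3
3 →τ 4 →σ 1
4 →τ 3 →σ 4

σ∘τ = [2 3 1 4]


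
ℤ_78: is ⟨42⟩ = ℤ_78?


g generates ℤ_n iff gcd(g, n) = 1
gcd(42, 78) = 6
Since gcd = 6 ≠ 1, ⟨42⟩ has order 13 < 78, so 42 is not a generator.

No, 42 does not generate ℤ_78


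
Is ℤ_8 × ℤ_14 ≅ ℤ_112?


Comparing ℤ_8 × ℤ_14 and ℤ_112:
gcd(8,14) = 2 ≠ 1. Max element order in ℤ_8×ℤ_14 is lcm(8,14) = 56 < 112, so it has no element of order 112

No, ℤ_8 × ℤ_14 ≇ ℤ_112


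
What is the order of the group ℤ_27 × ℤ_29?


|A × B| = |A| · |B|
|ℤ_27 × ℤ_29| = 27 × 29 = 783

|ℤ_27 × ℤ_29| = 783


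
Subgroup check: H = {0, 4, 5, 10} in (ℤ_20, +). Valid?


Subgroup test for H = {0, 4, 5, 10} in (ℤ_20, +):
(1) 0 ∈ H? Yes
(2) Closure: for all a,b ∈ H, (a+b) mod 20 ∈ H? No  [counterexample: 4 + 4 = 8 ∉ H]
(3) Inverses: for all a ∈ H, -a mod 20 ∈ H? No

No, H is not a subgroup of ℤ_20


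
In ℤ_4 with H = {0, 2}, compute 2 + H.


2 + H = {2 + h (mod 4) : h ∈ H}
2+0=2, 2+2=0
2 + H = {0, 2} = 0 + H

2 + H = {0, 2}


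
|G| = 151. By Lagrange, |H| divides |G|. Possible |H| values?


Lagrange's theorem: |H| divides |G|
|G| = 151
Divisors of 151: 1, 151

Possible subgroup orders: {1, 151}


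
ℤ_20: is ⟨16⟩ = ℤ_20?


g generates ℤ_n iff gcd(g, n) = 1
gcd(16, 20) = 4
Since gcd = 4 ≠ 1, ⟨16⟩ has order 5 < 20, so 16 is not a generator.

No, 16 does not generate ℤ_20


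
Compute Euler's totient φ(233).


Factor n: 233 = 233
φ(n) = n · ∏(1 - 1/p) over distinct primes p | n
φ(233) = 233 · (1 - 1/233) = 232

φ(233) = 232


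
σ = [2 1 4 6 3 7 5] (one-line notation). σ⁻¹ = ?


To find σ⁻¹, swap domain and range:
σ(1) = 2 → σ⁻¹(2) = 1
σ(2) = 1 → σ⁻¹(1) = 2
σ(3) = 4 → σ⁻¹(4) = 3
σ(4) = 6 → σ⁻¹(6) = 4
σ(5) = 3 → σ⁻¹(3) = 5
σ(6) = 7 → σ⁻¹(7) = 6
σ(7) = 5 → σ⁻¹(5) = 7

σ⁻¹ = [2 1 5 3 7 4 6]


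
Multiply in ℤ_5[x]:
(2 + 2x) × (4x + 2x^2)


Expand and collect like terms; reduce coefficients mod 5:
x^0: 2·0 = 0 ≡ 0 (mod 5)
x^1: 2·4 + 2·0 = 8 ≡ 3 (mod 5)
x^2: 2·2 + 2·4 = 12 ≡ 2 (mod 5)
x^3: 2·2 = 4 ≡ 4 (mod 5)
Result: 3x + 2x^2 + 4x^3

f · g = 3x + 2x^2 + 4x^3


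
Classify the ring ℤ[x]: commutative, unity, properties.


Polynomial ring over ℤ (an integral domain) is a commutative integral domain with unity 1
Commutative: Yes
Integral domain: Yes
Has unity: Yes

ℤ[x]: Commutative=Yes, Unity=Yes


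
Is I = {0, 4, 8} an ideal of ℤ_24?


Check ideal conditions for I = {0, 4, 8} in ℤ_24:
(1) I is an additive subgroup? No
(2) For r ∈ ℤ_24 and a ∈ I: r·a ∈ I? No  [counterexample: r=2, a=8, r·a mod 24 = 16 ∉ I]

No, I is not an ideal of ℤ_24


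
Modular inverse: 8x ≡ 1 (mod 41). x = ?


Use the extended Euclidean algorithm to write 1 = 8·s + 41·t; then s mod 41 is the inverse.
Euclidean algorithm:
  8 = 0·41 + 8
  41 = 5·8 + 1
  8 = 8·1 + 0
gcd(8,41) = 1
Back-substitution gives: 8·(-5) + 41·(1) = 1
So 8⁻¹ ≡ -5 ≡ 36 (mod 41)
Check: 8 × 36 = 288 ≡ 1 (mod 41) ✓

8⁻¹ ≡ 36 (mod 41)


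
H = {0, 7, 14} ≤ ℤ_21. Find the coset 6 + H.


6 + H = {6 + h (mod 21) : h ∈ H}
6+0=6, 6+7=13, 6+14=20

6 + H = {6, 13, 20}


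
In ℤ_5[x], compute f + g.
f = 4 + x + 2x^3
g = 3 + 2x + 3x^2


Add coefficients mod 5:
x^0: 4 + 3 = 2 (mod 5)
x^1: 1 + 2 = 3 (mod 5)
x^2: 0 + 3 = 3 (mod 5)
x^3: 2 + 0 = 2 (mod 5)
Result: 2 + 3x + 3x^2 + 2x^3

f + g = 2 + 3x + 3x^2 + 2x^3


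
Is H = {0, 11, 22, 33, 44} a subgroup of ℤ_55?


Subgroup test for H = {0, 11, 22, 33, 44} in (ℤ_55, +):
(1) 0 ∈ H? Yes
(2) Closure: for all a,b ∈ H, (a+b) mod 55 ∈ H? Yes
(3) Inverses: for all a ∈ H, -a mod 55 ∈ H? Yes

Yes, H is a subgroup of ℤ_55


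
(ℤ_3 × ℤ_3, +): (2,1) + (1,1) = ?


Operation: componentwise addition mod (3, 3)
(2,1) + (1,1) = ((a₁+b₁) mod 3, (a₂+b₂) mod 3) with a = (2,1), b = (1,1)

(2,1) + (1,1) = (0,2)


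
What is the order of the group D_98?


|D_n| = 2n (n rotations and n reflections)
|D_98| = 2×98 = 196

|D_98| = 196


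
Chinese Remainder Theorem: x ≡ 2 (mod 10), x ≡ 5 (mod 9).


m₁ = 10, m₂ = 9, gcd = 1, so CRT applies. M = m₁·m₂ = 90
Let M₁ = M/m₁ = 9, M₂ = M/m₂ = 10
Find y₁ ≡ M₁⁻¹ (mod m₁): 9⁻¹ ≡ 9 (mod 10)
Find y₂ ≡ M₂⁻¹ (mod m₂): 10⁻¹ ≡ 1 (mod 9)
x = a₁·M₁·y₁ + a₂·M₂·y₂ = 2·9·9 + 5·10·1 = 212
Reduce mod 90: x ≡ 32
Check: 32 mod 10 = 2 ✓, 32 mod 9 = 5 ✓

x ≡ 32 (mod 90)


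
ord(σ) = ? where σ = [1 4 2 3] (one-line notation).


Cycle decomposition: (2 4 3)
Cycle lengths: 3
Order = lcm(3) = 3

ord(σ) = 3


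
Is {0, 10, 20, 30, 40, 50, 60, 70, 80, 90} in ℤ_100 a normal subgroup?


H = {0, 10, 20, 30, 40, 50, 60, 70, 80, 90} in ℤ_100
ℤ_100 is abelian; every subgroup of an abelian group is normal

Yes, normal subgroup


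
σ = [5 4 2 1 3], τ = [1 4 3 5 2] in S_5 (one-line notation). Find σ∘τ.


σ∘τ: apply τ first, then σ
1 →τ 1 →σ 5
2 →τ 4 →σ 1
3 →τ 3 →σ 2
4 →τ 5 →σ 3
5 →τ 2 →σ 4

σ∘τ = [5 1 2 3 4]


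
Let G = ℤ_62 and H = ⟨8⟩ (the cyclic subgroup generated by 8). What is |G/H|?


|⟨8⟩| = n / gcd(8, 62) = 62 / 2 = 31
H is normal (ℤ_62 is abelian).
|G/H| = |G| / |H| = 62 / 31 = 2

|G/H| = 2


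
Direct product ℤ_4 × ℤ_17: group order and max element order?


|ℤ_4 × ℤ_17| = 4 × 17 = 68
Max element order = lcm(4,17) = 68
Cyclic? Yes (gcd=1)

|ℤ_4×ℤ_17| = 68, max element order = 68


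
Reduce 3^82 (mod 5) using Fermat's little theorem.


Fermat's little theorem: if p is prime and gcd(a,p)=1, then a^(p-1) ≡ 1 (mod p)
p = 5 is prime, gcd(3,5) = 1
Reduce exponent: 82 mod 4 = 2
So 3^82 ≡ 3^2 (mod 5)
3^2 mod 5 = 4

3^82 ≡ 4 (mod 5)


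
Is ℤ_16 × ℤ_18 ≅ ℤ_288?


Comparing ℤ_16 × ℤ_18 and ℤ_288:
gcd(16,18) = 2 ≠ 1. Max element order in ℤ_16×ℤ_18 is lcm(16,18) = 144 < 288, so it has no element of order 288

No, ℤ_16 × ℤ_18 ≇ ℤ_288


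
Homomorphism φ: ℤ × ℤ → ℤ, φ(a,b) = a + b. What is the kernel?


Kernel = preimage of identity
ker(φ) = {(a,b) ∈ ℤ² | a+b = 0} = {(a,-a) | a ∈ ℤ}

ker(φ) = {(a,-a) | a ∈ ℤ}


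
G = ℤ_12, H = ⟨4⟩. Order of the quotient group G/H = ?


|⟨4⟩| = n / gcd(4, 12) = 12 / 4 = 3
H is normal (ℤ_12 is abelian).
|G/H| = |G| / |H| = 12 / 3 = 4

|G/H| = 4


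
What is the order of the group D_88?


|D_n| = 2n (n rotations and n reflections)
|D_88| = 2×88 = 176

|D_88| = 176


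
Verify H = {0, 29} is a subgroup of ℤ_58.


Subgroup test for H = {0, 29} in (ℤ_58, +):
(1) 0 ∈ H? Yes
(2) Closure: for all a,b ∈ H, (a+b) mod 58 ∈ H? Yes
(3) Inverses: for all a ∈ H, -a mod 58 ∈ H? Yes

Yes, H is a subgroup of ℤ_58


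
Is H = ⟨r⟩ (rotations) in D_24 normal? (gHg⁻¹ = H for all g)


H = ⟨r⟩ (rotations) in D_24
The rotation subgroup ⟨r⟩ has index 2 in D_24, so it is normal

Yes, normal subgroup


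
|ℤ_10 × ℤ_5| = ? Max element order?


|ℤ_10 × ℤ_5| = 10 × 5 = 50
Max element order = lcm(10,5) = 10
Cyclic? No (gcd=5)

|ℤ_10×ℤ_5| = 50, max element order = 10


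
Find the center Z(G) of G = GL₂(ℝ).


Z(G) = {g ∈ G | gx = xg for all x ∈ G}
Only scalar multiples of the identity commute with all invertible matrices

Z(GL₂(ℝ)) = {aI : a ∈ ℝ, a ≠ 0}


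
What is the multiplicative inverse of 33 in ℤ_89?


Use the extended Euclidean algorithm to write 1 = 33·s + 89·t; then s mod 89 is the inverse.
Euclidean algorithm:
  33 = 0·89 + 33
  89 = 2·33 + 23
  33 = 1·23 + 10
  23 = 2·10 + 3
  10 = 3·3 + 1
  3 = 3·1 + 0
gcd(33,89) = 1
Back-substitution gives: 33·(27) + 89·(-10) = 1
So 33⁻¹ ≡ 27 ≡ 27 (mod 89)
Check: 33 × 27 = 891 ≡ 1 (mod 89) ✓

33⁻¹ ≡ 27 (mod 89)


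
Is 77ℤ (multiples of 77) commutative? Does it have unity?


77ℤ is a commutative ring under +,× but has no multiplicative identity (1 ∉ 77ℤ); it has no zero divisors, but without unity it is not an integral domain
Commutative: Yes
Integral domain: No
Has unity: No

77ℤ (multiples of 77): Commutative=Yes, Unity=No


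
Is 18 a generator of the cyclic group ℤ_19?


g generates ℤ_n iff gcd(g, n) = 1
gcd(18, 19) = 1
Since gcd = 1, 18 is a generator.

Yes, 18 generates ℤ_19


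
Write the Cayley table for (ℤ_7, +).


Elements: {0, 1, 2, 3, 4, 5, 6}
Operation: addition mod 7
Entry (a, b) = (a + b) mod 7

Cayley table:
  | 0 | 1 | 2 | 3 | 4 | 5 | 6
0 | 0 | 1 | 2 | 3 | 4 | 5 | 6
1 | 1 | 2 | 3 | 4 | 5 | 6 | 0
2 | 2 | 3 | 4 | 5 | 6 | 0 | 1
3 | 3 | 4 | 5 | 6 | 0 | 1 | 2
4 | 4 | 5 | 6 | 0 | 1 | 2 | 3
5 | 5 | 6 | 0 | 1 | 2 | 3 | 4
6 | 6 | 0 | 1 | 2 | 3 | 4 | 5


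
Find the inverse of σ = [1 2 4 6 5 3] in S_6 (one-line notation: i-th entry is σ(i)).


To find σ⁻¹, swap domain and range:
σ(1) = 1 → σ⁻¹(1) = 1
σ(2) = 2 → σ⁻¹(2) = 2
σ(3) = 4 → σ⁻¹(4) = 3
σ(4) = 6 → σ⁻¹(6) = 4
σ(5) = 5 → σ⁻¹(5) = 5
σ(6) = 3 → σ⁻¹(3) = 6

σ⁻¹ = [1 2 6 3 5 4]


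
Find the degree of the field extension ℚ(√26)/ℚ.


√26 has minimal polynomial x² - 26 (irreducible over ℚ since 26 is squarefree)

[ℚ(√26)/ℚ] = 2


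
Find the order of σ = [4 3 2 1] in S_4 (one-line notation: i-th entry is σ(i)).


Cycle decomposition: (1 4) (2 3)
Cycle lengths: 2, 2
Order = lcm(2, 2) = 2

ord(σ) = 2


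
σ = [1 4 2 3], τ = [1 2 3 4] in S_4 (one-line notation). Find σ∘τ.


σ∘τ: apply τ first, then σ
1 →τ 1 →σ 1
2 →τ 2 →σ 4
3 →τ 3 →σ 2
4 →τ 4 →σ 3

σ∘τ = [1 4 2 3]


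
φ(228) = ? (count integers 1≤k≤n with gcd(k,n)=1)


Factor n: 228 = 2^2 × 3 × 19
φ(n) = n · ∏(1 - 1/p) over distinct primes p | n
φ(228) = 228 · (1 - 1/2) · (1 - 1/3) · (1 - 1/19) = 72

φ(228) = 72


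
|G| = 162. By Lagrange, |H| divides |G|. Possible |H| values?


Lagrange's theorem: |H| divides |G|
|G| = 162
Divisors of 162: 1, 2, 3, 6, 9, 18, 27, 54, 81, 162

Possible subgroup orders: {1, 2, 3, 6, 9, 18, 27, 54, 81, 162}


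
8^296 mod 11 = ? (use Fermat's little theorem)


Fermat's little theorem: if p is prime and gcd(a,p)=1, then a^(p-1) ≡ 1 (mod p)
p = 11 is prime, gcd(8,11) = 1
Reduce exponent: 296 mod 10 = 6
So 8^296 ≡ 8^6 (mod 11)
8^6 mod 11 = 3

8^296 ≡ 3 (mod 11)


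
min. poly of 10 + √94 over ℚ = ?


Let α = 10 + √94. Then α - 10 = √94, so (α - 10)² = 94, giving α² - 20α + 6 = 0. Degree 2 and α ∉ ℚ, so this is the minimal polynomial.

Minimal polynomial: x² - 20x + 6


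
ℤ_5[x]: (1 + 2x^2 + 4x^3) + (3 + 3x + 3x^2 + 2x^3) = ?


Add coefficients mod 5:
x^0: 1 + 3 = 4 (mod 5)
x^1: 0 + 3 = 3 (mod 5)
x^2: 2 + 3 = 0 (mod 5)
x^3: 4 + 2 = 1 (mod 5)
Result: 4 + 3x + x^3

f + g = 4 + 3x + x^3


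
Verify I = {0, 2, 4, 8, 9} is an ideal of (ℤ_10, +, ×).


Check ideal conditions for I = {0, 2, 4, 8, 9} in ℤ_10:
(1) I is an additive subgroup? No
(2) For r ∈ ℤ_10 and a ∈ I: r·a ∈ I? No  [counterexample: r=2, a=8, r·a mod 10 = 6 ∉ I]

No, I is not an ideal of ℤ_10


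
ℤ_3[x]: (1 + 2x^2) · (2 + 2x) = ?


Expand and collect like terms; reduce coefficients mod 3:
x^0: 1·2 = 2 ≡ 2 (mod 3)
x^1: 1·2 + 0·2 = 2 ≡ 2 (mod 3)
x^2: 0·2 + 2·2 = 4 ≡ 1 (mod 3)
x^3: 2·2 = 4 ≡ 1 (mod 3)
Result: 2 + 2x + x^2 + x^3

f · g = 2 + 2x + x^2 + x^3


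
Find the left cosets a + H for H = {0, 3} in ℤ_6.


H = {0, 3}, |H| = 2
Number of cosets = |G|/|H| = 6/2 = 3
0 + H = {0, 3}
1 + H = {1, 4}
2 + H = {2, 5}

Cosets: 0+H={0,3}; 1+H={1,4}; 2+H={2,5}


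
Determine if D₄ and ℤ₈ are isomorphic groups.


Comparing D₄ and ℤ₈:
D₄ is non-abelian, ℤ₈ is abelian

No, D₄ ≇ ℤ₈


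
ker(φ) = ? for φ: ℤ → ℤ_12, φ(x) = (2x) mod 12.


Kernel = preimage of identity
ker(φ) = {x ∈ ℤ : 2x ≡ 0 (mod 12)}. gcd(2,12) = 2, so 2x ≡ 0 (mod 12) ⟺ x ≡ 0 (mod 12/2 = 6). Hence ker(φ) = 6ℤ

ker(φ) = 6ℤ


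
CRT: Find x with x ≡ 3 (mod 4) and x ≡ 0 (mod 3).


m₁ = 4, m₂ = 3, gcd = 1, so CRT applies. M = m₁·m₂ = 12
Let M₁ = M/m₁ = 3, M₂ = M/m₂ = 4
Find y₁ ≡ M₁⁻¹ (mod m₁): 3⁻¹ ≡ 3 (mod 4)
Find y₂ ≡ M₂⁻¹ (mod m₂): 4⁻¹ ≡ 1 (mod 3)
x = a₁·M₁·y₁ + a₂·M₂·y₂ = 3·3·3 + 0·4·1 = 27
Reduce mod 12: x ≡ 3
Check: 3 mod 4 = 3 ✓, 3 mod 3 = 0 ✓

x ≡ 3 (mod 12)


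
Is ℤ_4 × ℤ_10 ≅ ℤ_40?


Comparing ℤ_4 × ℤ_10 and ℤ_40:
gcd(4,10) = 2 ≠ 1. Max element order in ℤ_4×ℤ_10 is lcm(4,10) = 20 < 40, so it has no element of order 40

No, ℤ_4 × ℤ_10 ≇ ℤ_40


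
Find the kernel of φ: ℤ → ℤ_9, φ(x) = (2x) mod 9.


Kernel = preimage of identity
ker(φ) = {x ∈ ℤ : 2x ≡ 0 (mod 9)}. gcd(2,9) = 1, so 2x ≡ 0 (mod 9) ⟺ x ≡ 0 (mod 9/1 = 9). Hence ker(φ) = 9ℤ

ker(φ) = 9ℤ


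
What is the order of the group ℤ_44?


ℤ_n has n elements.

|ℤ_44| = 44


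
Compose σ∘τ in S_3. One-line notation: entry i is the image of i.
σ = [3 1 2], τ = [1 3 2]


σ∘τ: apply τ first, then σ
1 →τ 1 →σ 3
2 →τ 3 →σ 2
3 →τ 2 →σ 1

σ∘τ = [3 2 1]


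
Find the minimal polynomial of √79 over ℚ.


√79 satisfies x² - 79 = 0, irreducible over ℚ since 79 is squarefree

Minimal polynomial: x² - 79


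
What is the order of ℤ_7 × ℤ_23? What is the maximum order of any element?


|ℤ_7 × ℤ_23| = 7 × 23 = 161
Max element order = lcm(7,23) = 161
Cyclic? Yes (gcd=1)

|ℤ_7×ℤ_23| = 161, max element order = 161


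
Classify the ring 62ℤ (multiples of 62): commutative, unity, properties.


62ℤ is a commutative ring under +,× but has no multiplicative identity (1 ∉ 62ℤ); it has no zero divisors, but without unity it is not an integral domain
Commutative: Yes
Integral domain: No
Has unity: No

62ℤ (multiples of 62): Commutative=Yes, Unity=No


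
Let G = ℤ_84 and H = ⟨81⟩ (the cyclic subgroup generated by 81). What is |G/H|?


|⟨81⟩| = n / gcd(81, 84) = 84 / 3 = 28
H is normal (ℤ_84 is abelian).
|G/H| = |G| / |H| = 84 / 28 = 3

|G/H| = 3


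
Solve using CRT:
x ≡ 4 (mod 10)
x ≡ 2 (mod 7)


m₁ = 10, m₂ = 7, gcd = 1, so CRT applies. M = m₁·m₂ = 70
Let M₁ = M/m₁ = 7, M₂ = M/m₂ = 10
Find y₁ ≡ M₁⁻¹ (mod m₁): 7⁻¹ ≡ 3 (mod 10)
Find y₂ ≡ M₂⁻¹ (mod m₂): 10⁻¹ ≡ 5 (mod 7)
x = a₁·M₁·y₁ + a₂·M₂·y₂ = 4·7·3 + 2·10·5 = 184
Reduce mod 70: x ≡ 44
Check: 44 mod 10 = 4 ✓, 44 mod 7 = 2 ✓

x ≡ 44 (mod 70)


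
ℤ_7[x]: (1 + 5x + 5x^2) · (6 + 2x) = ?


Expand and collect like terms; reduce coefficients mod 7:
x^0: 1·6 = 6 ≡ 6 (mod 7)
x^1: 1·2 + 5·6 = 32 ≡ 4 (mod 7)
x^2: 5·2 + 5·6 = 40 ≡ 5 (mod 7)
x^3: 5·2 = 10 ≡ 3 (mod 7)
Result: 6 + 4x + 5x^2 + 3x^3

f · g = 6 + 4x + 5x^2 + 3x^3


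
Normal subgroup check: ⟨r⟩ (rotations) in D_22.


H = ⟨r⟩ (rotations) in D_22
The rotation subgroup ⟨r⟩ has index 2 in D_22, so it is normal

Yes, normal subgroup


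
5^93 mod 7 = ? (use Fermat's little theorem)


Fermat's little theorem: if p is prime and gcd(a,p)=1, then a^(p-1) ≡ 1 (mod p)
p = 7 is prime, gcd(5,7) = 1
Reduce exponent: 93 mod 6 = 3
So 5^93 ≡ 5^3 (mod 7)
5^3 mod 7 = 6

5^93 ≡ 6 (mod 7)


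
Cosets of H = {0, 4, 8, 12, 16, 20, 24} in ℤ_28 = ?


H = {0, 4, 8, 12, 16, 20, 24}, |H| = 7
Number of cosets = |G|/|H| = 28/7 = 4
0 + H = {0, 4, 8, 12, 16, 20, 24}
1 + H = {1, 5, 9, 13, 17, 21, 25}
2 + H = {2, 6, 10, 14, 18, 22, 26}
3 + H = {3, 7, 11, 15, 19, 23, 27}

Cosets: 0+H={0,4,8,12,16,20,24}; 1+H={1,5,9,13,17,21,25}; 2+H={2,6,10,14,18,22,26}; 3+H={3,7,11,15,19,23,27}


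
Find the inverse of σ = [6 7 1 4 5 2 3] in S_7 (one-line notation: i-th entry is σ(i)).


To find σ⁻¹, swap domain and range:
σ(1) = 6 → σ⁻¹(6) = 1
σ(2) = 7 → σ⁻¹(7) = 2
σ(3) = 1 → σ⁻¹(1) = 3
σ(4) = 4 → σ⁻¹(4) = 4
σ(5) = 5 → σ⁻¹(5) = 5
σ(6) = 2 → σ⁻¹(2) = 6
σ(7) = 3 → σ⁻¹(3) = 7

σ⁻¹ = [3 6 7 4 5 1 2]


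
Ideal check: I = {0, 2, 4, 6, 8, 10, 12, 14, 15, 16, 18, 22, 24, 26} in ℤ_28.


Check ideal conditions for I = {0, 2, 4, 6, 8, 10, 12, 14, 15, 16, 18, 22, 24, 26} in ℤ_28:
(1) I is an additive subgroup? No
(2) For r ∈ ℤ_28 and a ∈ I: r·a ∈ I? No  [counterexample: r=2, a=10, r·a mod 28 = 20 ∉ I]

No, I is not an ideal of ℤ_28


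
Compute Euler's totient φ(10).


φ(n) = count of k ∈ {1,...,n} with gcd(k,n)=1
Coprimes to 10: {1, 3, 7, 9}
Count: 4

φ(10) = 4


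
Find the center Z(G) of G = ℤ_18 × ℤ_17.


Z(G) = {g ∈ G | gx = xg for all x ∈ G}
Direct product of abelian groups is abelian, so Z(G) = G

Z(ℤ_18 × ℤ_17) = ℤ_18 × ℤ_17


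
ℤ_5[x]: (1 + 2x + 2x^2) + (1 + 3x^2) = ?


Add coefficients mod 5:
x^0: 1 + 1 = 2 (mod 5)
x^1: 2 + 0 = 2 (mod 5)
x^2: 2 + 3 = 0 (mod 5)
Result: 2 + 2x

f + g = 2 + 2x


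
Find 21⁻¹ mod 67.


Use the extended Euclidean algorithm to write 1 = 21·s + 67·t; then s mod 67 is the inverse.
Euclidean algorithm:
  21 = 0·67 + 21
  67 = 3·21 + 4
  21 = 5·4 + 1
  4 = 4·1 + 0
gcd(21,67) = 1
Back-substitution gives: 21·(16) + 67·(-5) = 1
So 21⁻¹ ≡ 16 ≡ 16 (mod 67)
Check: 21 × 16 = 336 ≡ 1 (mod 67) ✓

21⁻¹ ≡ 16 (mod 67)


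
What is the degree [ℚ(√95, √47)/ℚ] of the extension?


[ℚ(√95,√47):ℚ] = [ℚ(√95,√47):ℚ(√95)]·[ℚ(√95):ℚ] = 2·2 = 4

[ℚ(√95, √47)/ℚ] = 4


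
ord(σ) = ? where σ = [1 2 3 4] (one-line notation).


Cycle decomposition: identity (all elements fixed)
Order = 1 (identity has order 1)

ord(σ) = 1


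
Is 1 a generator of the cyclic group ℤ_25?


g generates ℤ_n iff gcd(g, n) = 1
gcd(1, 25) = 1
Since gcd = 1, 1 is a generator.

Yes, 1 generates ℤ_25


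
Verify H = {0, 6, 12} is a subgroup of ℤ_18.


Subgroup test for H = {0, 6, 12} in (ℤ_18, +):
(1) 0 ∈ H? Yes
(2) Closure: for all a,b ∈ H, (a+b) mod 18 ∈ H? Yes
(3) Inverses: for all a ∈ H, -a mod 18 ∈ H? Yes

Yes, H is a subgroup of ℤ_18


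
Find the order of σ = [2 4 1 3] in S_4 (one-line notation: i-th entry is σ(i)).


Cycle decomposition: (1 2 4 3)
Cycle lengths: 4
Order = lcm(4) = 4

ord(σ) = 4


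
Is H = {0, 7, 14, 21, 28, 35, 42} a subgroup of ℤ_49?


Subgroup test for H = {0, 7, 14, 21, 28, 35, 42} in (ℤ_49, +):
(1) 0 ∈ H? Yes
(2) Closure: for all a,b ∈ H, (a+b) mod 49 ∈ H? Yes
(3) Inverses: for all a ∈ H, -a mod 49 ∈ H? Yes

Yes, H is a subgroup of ℤ_49


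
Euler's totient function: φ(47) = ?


Factor n: 47 = 47
φ(n) = n · ∏(1 - 1/p) over distinct primes p | n
φ(47) = 47 · (1 - 1/47) = 46

φ(47) = 46


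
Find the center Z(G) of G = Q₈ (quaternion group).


Z(G) = {g ∈ G | gx = xg for all x ∈ G}
In Q₈ = {±1, ±i, ±j, ±k}, only ±1 commute with every element

Z(Q₈ (quaternion group)) = {1, -1}


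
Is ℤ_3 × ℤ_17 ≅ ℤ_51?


Comparing ℤ_3 × ℤ_17 and ℤ_51:
gcd(3,17) = 1, so ℤ_3 × ℤ_17 ≅ ℤ_51 (CRT)

Yes, ℤ_3 × ℤ_17 ≅ ℤ_51


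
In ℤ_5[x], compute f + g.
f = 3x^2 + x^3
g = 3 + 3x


Add coefficients mod 5:
x^0: 0 + 3 = 3 (mod 5)
x^1: 0 + 3 = 3 (mod 5)
x^2: 3 + 0 = 3 (mod 5)
x^3: 1 + 0 = 1 (mod 5)
Result: 3 + 3x + 3x^2 + x^3

f + g = 3 + 3x + 3x^2 + x^3


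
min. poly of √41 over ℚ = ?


√41 satisfies x² - 41 = 0, irreducible over ℚ since 41 is squarefree

Minimal polynomial: x² - 41


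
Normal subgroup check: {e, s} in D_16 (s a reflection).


H = {e, s} in D_16 (s a reflection)
r·s·r⁻¹ = sr⁻² ≠ s for n ≥ 3, so {e, s} is not closed under conjugation

No, not a normal subgroup


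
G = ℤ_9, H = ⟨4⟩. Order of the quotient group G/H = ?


|⟨4⟩| = n / gcd(4, 9) = 9 / 1 = 9
H is normal (ℤ_9 is abelian).
|G/H| = |G| / |H| = 9 / 9 = 1

|G/H| = 1


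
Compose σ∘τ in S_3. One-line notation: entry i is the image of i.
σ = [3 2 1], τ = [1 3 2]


σ∘τ: apply τ first, then σ
1 →τ 1 →σ 3
2 →τ 3 →σ 1
3 →τ 2 →σ 2

σ∘τ = [3 1 2]


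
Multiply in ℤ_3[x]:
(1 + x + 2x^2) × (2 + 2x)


Expand and collect like terms; reduce coefficients mod 3:
x^0: 1·2 = 2 ≡ 2 (mod 3)
x^1: 1·2 + 1·2 = 4 ≡ 1 (mod 3)
x^2: 1·2 + 2·2 = 6 ≡ 0 (mod 3)
x^3: 2·2 = 4 ≡ 1 (mod 3)
Result: 2 + x + x^3

f · g = 2 + x + x^3


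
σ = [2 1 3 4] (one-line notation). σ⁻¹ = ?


To find σ⁻¹, swap domain and range:
σ(1) = 2 → σ⁻¹(2) = 1
σ(2) = 1 → σ⁻¹(1) = 2
σ(3) = 3 → σ⁻¹(3) = 3
σ(4) = 4 → σ⁻¹(4) = 4

σ⁻¹ = [2 1 3 4]


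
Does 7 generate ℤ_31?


g generates ℤ_n iff gcd(g, n) = 1
gcd(7, 31) = 1
Since gcd = 1, 7 is a generator.

Yes, 7 generates ℤ_31


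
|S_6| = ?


|S_n| = n! (number of permutations of n symbols)
|S_6| = 6! = 720

|S_6| = 720


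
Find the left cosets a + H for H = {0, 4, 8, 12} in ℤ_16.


H = {0, 4, 8, 12}, |H| = 4
Number of cosets = |G|/|H| = 16/4 = 4
0 + H = {0, 4, 8, 12}
1 + H = {1, 5, 9, 13}
2 + H = {2, 6, 10, 14}
3 + H = {3, 7, 11, 15}

Cosets: 0+H={0,4,8,12}; 1+H={1,5,9,13}; 2+H={2,6,10,14}; 3+H={3,7,11,15}


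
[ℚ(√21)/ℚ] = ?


√21 has minimal polynomial x² - 21 (irreducible over ℚ since 21 is squarefree)

[ℚ(√21)/ℚ] = 2


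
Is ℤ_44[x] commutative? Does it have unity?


ℤ_44 has zero divisors (2·22 ≡ 0), and these lift to constant zero divisors in ℤ_44[x]; so not an integral domain
Commutative: Yes
Integral domain: No
Has unity: Yes

ℤ_44[x]: Commutative=Yes, Unity=Yes


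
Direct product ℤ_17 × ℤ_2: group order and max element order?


|ℤ_17 × ℤ_2| = 17 × 2 = 34
Max element order = lcm(17,2) = 34
Cyclic? Yes (gcd=1)

|ℤ_17×ℤ_2| = 34, max element order = 34


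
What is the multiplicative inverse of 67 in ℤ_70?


Use the extended Euclidean algorithm to write 1 = 67·s + 70·t; then s mod 70 is the inverse.
Euclidean algorithm:
  67 = 0·70 + 67
  70 = 1·67 + 3
  67 = 22·3 + 1
  3 = 3·1 + 0
gcd(67,70) = 1
Back-substitution gives: 67·(23) + 70·(-22) = 1
So 67⁻¹ ≡ 23 ≡ 23 (mod 70)
Check: 67 × 23 = 1541 ≡ 1 (mod 70) ✓

67⁻¹ ≡ 23 (mod 70)


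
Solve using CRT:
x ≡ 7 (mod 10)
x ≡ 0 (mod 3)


m₁ = 10, m₂ = 3, gcd = 1, so CRT applies. M = m₁·m₂ = 30
Let M₁ = M/m₁ = 3, M₂ = M/m₂ = 10
Find y₁ ≡ M₁⁻¹ (mod m₁): 3⁻¹ ≡ 7 (mod 10)
Find y₂ ≡ M₂⁻¹ (mod m₂): 10⁻¹ ≡ 1 (mod 3)
x = a₁·M₁·y₁ + a₂·M₂·y₂ = 7·3·7 + 0·10·1 = 147
Reduce mod 30: x ≡ 27
Check: 27 mod 10 = 7 ✓, 27 mod 3 = 0 ✓

x ≡ 27 (mod 30)


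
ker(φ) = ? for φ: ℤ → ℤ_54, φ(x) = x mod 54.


Kernel = preimage of identity
ker(φ) = {x ∈ ℤ : x ≡ 0 (mod 54)} = 54ℤ = {0, ±54, ±108, ...}

ker(φ) = 54ℤ


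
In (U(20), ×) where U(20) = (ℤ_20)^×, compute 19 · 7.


Operation: multiplication mod 20
19 · 7 = (a × b) mod 20 with a = 19, b = 7

19 · 7 = 13


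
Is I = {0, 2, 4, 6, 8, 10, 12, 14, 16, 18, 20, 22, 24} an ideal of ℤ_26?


Check ideal conditions for I = {0, 2, 4, 6, 8, 10, 12, 14, 16, 18, 20, 22, 24} in ℤ_26:
(1) I is an additive subgroup? Yes
(2) For r ∈ ℤ_26 and a ∈ I: r·a ∈ I? Yes

Yes, I is an ideal of ℤ_26


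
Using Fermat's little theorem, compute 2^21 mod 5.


Fermat's little theorem: if p is prime and gcd(a,p)=1, then a^(p-1) ≡ 1 (mod p)
p = 5 is prime, gcd(2,5) = 1
Reduce exponent: 21 mod 4 = 1
So 2^21 ≡ 2^1 (mod 5)
2^1 mod 5 = 2

2^21 ≡ 2 (mod 5)


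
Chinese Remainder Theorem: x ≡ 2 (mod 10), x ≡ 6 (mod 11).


m₁ = 10, m₂ = 11, gcd = 1, so CRT applies. M = m₁·m₂ = 110
Let M₁ = M/m₁ = 11, M₂ = M/m₂ = 10
Find y₁ ≡ M₁⁻¹ (mod m₁): 11⁻¹ ≡ 1 (mod 10)
Find y₂ ≡ M₂⁻¹ (mod m₂): 10⁻¹ ≡ 10 (mod 11)
x = a₁·M₁·y₁ + a₂·M₂·y₂ = 2·11·1 + 6·10·10 = 622
Reduce mod 110: x ≡ 72
Check: 72 mod 10 = 2 ✓, 72 mod 11 = 6 ✓

x ≡ 72 (mod 110)


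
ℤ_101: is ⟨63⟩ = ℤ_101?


g generates ℤ_n iff gcd(g, n) = 1
gcd(63, 101) = 1
Since gcd = 1, 63 is a generator.

Yes, 63 generates ℤ_101


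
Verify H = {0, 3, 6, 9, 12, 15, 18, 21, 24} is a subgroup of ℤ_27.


Subgroup test for H = {0, 3, 6, 9, 12, 15, 18, 21, 24} in (ℤ_27, +):
(1) 0 ∈ H? Yes
(2) Closure: for all a,b ∈ H, (a+b) mod 27 ∈ H? Yes
(3) Inverses: for all a ∈ H, -a mod 27 ∈ H? Yes

Yes, H is a subgroup of ℤ_27


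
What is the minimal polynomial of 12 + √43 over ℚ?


Let α = 12 + √43. Then α - 12 = √43, so (α - 12)² = 43, giving α² - 24α + 101 = 0. Degree 2 and α ∉ ℚ, so this is the minimal polynomial.

Minimal polynomial: x² - 24x + 101


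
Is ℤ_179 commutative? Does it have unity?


ℤ_179 is a commutative ring with unity 1; 179 is prime, so ℤ_179 is a field (hence an integral domain)
Commutative: Yes
Integral domain: Yes
Has unity: Yes

ℤ_179: Commutative=Yes, Unity=Yes


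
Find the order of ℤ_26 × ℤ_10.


|A × B| = |A| · |B|
|ℤ_26 × ℤ_10| = 26 × 10 = 260

|ℤ_26 × ℤ_10| = 260


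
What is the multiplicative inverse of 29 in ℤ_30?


Use the extended Euclidean algorithm to write 1 = 29·s + 30·t; then s mod 30 is the inverse.
Euclidean algorithm:
  29 = 0·30 + 29
  30 = 1·29 + 1
  29 = 29·1 + 0
gcd(29,30) = 1
Back-substitution gives: 29·(-1) + 30·(1) = 1
So 29⁻¹ ≡ -1 ≡ 29 (mod 30)
Check: 29 × 29 = 841 ≡ 1 (mod 30) ✓

29⁻¹ ≡ 29 (mod 30)


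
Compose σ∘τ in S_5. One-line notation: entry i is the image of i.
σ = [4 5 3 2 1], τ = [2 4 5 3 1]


σ∘τ: apply τ first, then σ
1 →τ 2 →σ 5
2 →τ 4 →σ 2
3 →τ 5 →σ 1
4 →τ 3 →σ 3
5 →τ 1 →σ 4

σ∘τ = [5 2 1 3 4]


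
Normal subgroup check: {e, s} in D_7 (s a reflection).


H = {e, s} in D_7 (s a reflection)
r·s·r⁻¹ = sr⁻² ≠ s for n ≥ 3, so {e, s} is not closed under conjugation

No, not a normal subgroup


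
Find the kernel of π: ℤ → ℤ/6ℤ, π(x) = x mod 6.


Kernel = preimage of identity
ker(π) = multiples of 6 = 6ℤ

ker(π) = 6ℤ


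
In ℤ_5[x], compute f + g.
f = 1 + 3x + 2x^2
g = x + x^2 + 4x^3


Add coefficients mod 5:
x^0: 1 + 0 = 1 (mod 5)
x^1: 3 + 1 = 4 (mod 5)
x^2: 2 + 1 = 3 (mod 5)
x^3: 0 + 4 = 4 (mod 5)
Result: 1 + 4x + 3x^2 + 4x^3

f + g = 1 + 4x + 3x^2 + 4x^3


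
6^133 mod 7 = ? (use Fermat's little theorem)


Fermat's little theorem: if p is prime and gcd(a,p)=1, then a^(p-1) ≡ 1 (mod p)
p = 7 is prime, gcd(6,7) = 1
Reduce exponent: 133 mod 6 = 1
So 6^133 ≡ 6^1 (mod 7)
6^1 mod 7 = 6

6^133 ≡ 6 (mod 7)


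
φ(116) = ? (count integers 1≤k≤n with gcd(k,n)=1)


Factor n: 116 = 2^2 × 29
φ(n) = n · ∏(1 - 1/p) over distinct primes p | n
φ(116) = 116 · (1 - 1/2) · (1 - 1/29) = 56

φ(116) = 56


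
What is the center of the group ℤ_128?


Z(G) = {g ∈ G | gx = xg for all x ∈ G}
ℤ_128 is abelian, so Z(G) = G

Z(ℤ_128) = ℤ_128


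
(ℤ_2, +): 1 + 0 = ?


Operation: addition mod 2
1 + 0 = (a + b) mod 2 with a = 1, b = 0

1 + 0 = 1


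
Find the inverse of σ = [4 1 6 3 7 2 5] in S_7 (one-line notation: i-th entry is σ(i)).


To find σ⁻¹, swap domain and range:
σ(1) = 4 → σ⁻¹(4) = 1
σ(2) = 1 → σ⁻¹(1) = 2
σ(3) = 6 → σ⁻¹(6) = 3
σ(4) = 3 → σ⁻¹(3) = 4
σ(5) = 7 → σ⁻¹(7) = 5
σ(6) = 2 → σ⁻¹(2) = 6
σ(7) = 5 → σ⁻¹(5) = 7

σ⁻¹ = [2 6 4 1 7 3 5]


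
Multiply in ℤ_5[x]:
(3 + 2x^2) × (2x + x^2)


Expand and collect like terms; reduce coefficients mod 5:
x^0: 3·0 = 0 ≡ 0 (mod 5)
x^1: 3·2 + 0·0 = 6 ≡ 1 (mod 5)
x^2: 3·1 + 0·2 + 2·0 = 3 ≡ 3 (mod 5)
x^3: 0·1 + 2·2 = 4 ≡ 4 (mod 5)
x^4: 2·1 = 2 ≡ 2 (mod 5)
Result: x + 3x^2 + 4x^3 + 2x^4

f · g = x + 3x^2 + 4x^3 + 2x^4


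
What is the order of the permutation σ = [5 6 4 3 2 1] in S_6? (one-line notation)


Cycle decomposition: (1 5 2 6) (3 4)
Cycle lengths: 4, 2
Order = lcm(4, 2) = 4

ord(σ) = 4


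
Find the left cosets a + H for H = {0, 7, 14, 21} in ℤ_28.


H = {0, 7, 14, 21}, |H| = 4
Number of cosets = |G|/|H| = 28/4 = 7
0 + H = {0, 7, 14, 21}
1 + H = {1, 8, 15, 22}
2 + H = {2, 9, 16, 23}
3 + H = {3, 10, 17, 24}
4 + H = {4, 11, 18, 25}
5 + H = {5, 12, 19, 26}
6 + H = {6, 13, 20, 27}

Cosets: 0+H={0,7,14,21}; 1+H={1,8,15,22}; 2+H={2,9,16,23}; 3+H={3,10,17,24}; 4+H={4,11,18,25}; 5+H={5,12,19,26}; 6+H={6,13,20,27}


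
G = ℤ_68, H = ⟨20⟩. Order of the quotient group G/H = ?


|⟨20⟩| = n / gcd(20, 68) = 68 / 4 = 17
H is normal (ℤ_68 is abelian).
|G/H| = |G| / |H| = 68 / 17 = 4

|G/H| = 4


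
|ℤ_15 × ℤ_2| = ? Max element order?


|ℤ_15 × ℤ_2| = 15 × 2 = 30
Max element order = lcm(15,2) = 30
Cyclic? Yes (gcd=1)

|ℤ_15×ℤ_2| = 30, max element order = 30


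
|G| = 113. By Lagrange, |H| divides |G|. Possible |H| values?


Lagrange's theorem: |H| divides |G|
|G| = 113
Divisors of 113: 1, 113

Possible subgroup orders: {1, 113}


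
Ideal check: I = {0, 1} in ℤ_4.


Check ideal conditions for I = {0, 1} in ℤ_4:
(1) I is an additive subgroup? No
(2) For r ∈ ℤ_4 and a ∈ I: r·a ∈ I? No  [counterexample: r=2, a=1, r·a mod 4 = 2 ∉ I]

No, I is not an ideal of ℤ_4


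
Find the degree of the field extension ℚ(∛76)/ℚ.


∛76 has minimal polynomial x³ - 76 (irreducible over ℚ since 76 is not a perfect cube)

[ℚ(∛76)/ℚ] = 3


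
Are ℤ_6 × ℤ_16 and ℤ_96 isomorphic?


Comparing ℤ_6 × ℤ_16 and ℤ_96:
gcd(6,16) = 2 ≠ 1. Max element order in ℤ_6×ℤ_16 is lcm(6,16) = 48 < 96, so it has no element of order 96

No, ℤ_6 × ℤ_16 ≇ ℤ_96


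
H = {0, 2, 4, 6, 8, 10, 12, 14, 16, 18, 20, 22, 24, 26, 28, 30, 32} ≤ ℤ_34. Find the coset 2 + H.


2 + H = {2 + h (mod 34) : h ∈ H}
2+0=2, 2+2=4, 2+4=6, 2+6=8, 2+8=10, 2+10=12, 2+12=14, 2+14=16, 2+16=18, 2+18=20, 2+20=22, 2+22=24, 2+24=26, 2+26=28, 2+28=30, 2+30=32, 2+32=0
2 + H = {0, 2, 4, 6, 8, 10, 12, 14, 16, 18, 20, 22, 24, 26, 28, 30, 32} = 0 + H

2 + H = {0, 2, 4, 6, 8, 10, 12, 14, 16, 18, 20, 22, 24, 26, 28, 30, 32}


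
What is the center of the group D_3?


Z(G) = {g ∈ G | gx = xg for all x ∈ G}
For odd n, Z(D_n) = {e}: no nontrivial rotation commutes with all reflections

Z(D_3) = {e}


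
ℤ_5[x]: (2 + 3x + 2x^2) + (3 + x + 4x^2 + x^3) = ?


Add coefficients mod 5:
x^0: 2 + 3 = 0 (mod 5)
x^1: 3 + 1 = 4 (mod 5)
x^2: 2 + 4 = 1 (mod 5)
x^3: 0 + 1 = 1 (mod 5)
Result: 4x + x^2 + x^3

f + g = 4x + x^2 + x^3


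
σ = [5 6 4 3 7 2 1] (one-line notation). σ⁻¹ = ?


To find σ⁻¹, swap domain and range:
σ(1) = 5 → σ⁻¹(5) = 1
σ(2) = 6 → σ⁻¹(6) = 2
σ(3) = 4 → σ⁻¹(4) = 3
σ(4) = 3 → σ⁻¹(3) = 4
σ(5) = 7 → σ⁻¹(7) = 5
σ(6) = 2 → σ⁻¹(2) = 6
σ(7) = 1 → σ⁻¹(1) = 7

σ⁻¹ = [7 6 4 3 1 2 5]


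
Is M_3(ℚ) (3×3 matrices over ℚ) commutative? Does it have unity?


Matrix multiplication is non-commutative for n ≥ 2; the identity matrix I is the unity; singular matrices give zero divisors, so not an integral domain
Commutative: No
Integral domain: No
Has unity: Yes

M_3(ℚ) (3×3 matrices over ℚ): Commutative=No, Unity=Yes


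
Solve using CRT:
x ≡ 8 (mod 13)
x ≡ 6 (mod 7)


m₁ = 13, m₂ = 7, gcd = 1, so CRT applies. M = m₁·m₂ = 91
Let M₁ = M/m₁ = 7, M₂ = M/m₂ = 13
Find y₁ ≡ M₁⁻¹ (mod m₁): 7⁻¹ ≡ 2 (mod 13)
Find y₂ ≡ M₂⁻¹ (mod m₂): 13⁻¹ ≡ 6 (mod 7)
x = a₁·M₁·y₁ + a₂·M₂·y₂ = 8·7·2 + 6·13·6 = 580
Reduce mod 91: x ≡ 34
Check: 34 mod 13 = 8 ✓, 34 mod 7 = 6 ✓

x ≡ 34 (mod 91)


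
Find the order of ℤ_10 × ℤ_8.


|A × B| = |A| · |B|
|ℤ_10 × ℤ_8| = 10 × 8 = 80

|ℤ_10 × ℤ_8| = 80


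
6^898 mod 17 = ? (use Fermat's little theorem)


Fermat's little theorem: if p is prime and gcd(a,p)=1, then a^(p-1) ≡ 1 (mod p)
p = 17 is prime, gcd(6,17) = 1
Reduce exponent: 898 mod 16 = 2
So 6^898 ≡ 6^2 (mod 17)
6^2 mod 17 = 2

6^898 ≡ 2 (mod 17)


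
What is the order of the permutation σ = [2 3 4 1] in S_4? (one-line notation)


Cycle decomposition: (1 2 3 4)
Cycle lengths: 4
Order = lcm(4) = 4

ord(σ) = 4


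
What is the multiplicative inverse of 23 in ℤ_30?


Use the extended Euclidean algorithm to write 1 = 23·s + 30·t; then s mod 30 is the inverse.
Euclidean algorithm:
  23 = 0·30 + 23
  30 = 1·23 + 7
  23 = 3·7 + 2
  7 = 3·2 + 1
  2 = 2·1 + 0
gcd(23,30) = 1
Back-substitution gives: 23·(-13) + 30·(10) = 1
So 23⁻¹ ≡ -13 ≡ 17 (mod 30)
Check: 23 × 17 = 391 ≡ 1 (mod 30) ✓

23⁻¹ ≡ 17 (mod 30)
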